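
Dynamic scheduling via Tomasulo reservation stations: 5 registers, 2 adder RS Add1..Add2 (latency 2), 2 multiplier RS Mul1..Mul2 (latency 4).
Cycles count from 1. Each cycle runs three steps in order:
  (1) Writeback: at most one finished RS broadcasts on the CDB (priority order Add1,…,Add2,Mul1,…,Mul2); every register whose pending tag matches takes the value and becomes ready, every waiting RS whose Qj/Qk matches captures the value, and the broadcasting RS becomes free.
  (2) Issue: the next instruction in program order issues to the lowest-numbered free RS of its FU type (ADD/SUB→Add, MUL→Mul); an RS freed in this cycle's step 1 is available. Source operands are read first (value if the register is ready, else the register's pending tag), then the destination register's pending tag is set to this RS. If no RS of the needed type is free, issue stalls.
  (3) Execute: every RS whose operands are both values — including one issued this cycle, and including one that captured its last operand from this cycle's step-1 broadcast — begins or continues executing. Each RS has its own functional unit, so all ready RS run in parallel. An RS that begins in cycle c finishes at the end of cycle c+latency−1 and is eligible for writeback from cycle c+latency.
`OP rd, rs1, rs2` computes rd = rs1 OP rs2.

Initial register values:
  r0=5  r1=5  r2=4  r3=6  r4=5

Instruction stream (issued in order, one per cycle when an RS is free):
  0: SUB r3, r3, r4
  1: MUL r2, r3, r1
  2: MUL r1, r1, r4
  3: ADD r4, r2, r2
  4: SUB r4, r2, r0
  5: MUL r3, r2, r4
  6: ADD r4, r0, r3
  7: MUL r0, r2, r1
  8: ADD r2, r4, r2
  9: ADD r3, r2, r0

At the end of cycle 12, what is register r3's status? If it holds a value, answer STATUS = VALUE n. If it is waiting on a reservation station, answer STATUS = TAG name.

STATUS = TAG Mul1

  c1: issue SUB r3<-Add1  regs: r0:5,r1:5,r2:4,r3:Add1,r4:5
  c2: issue MUL r2<-Mul1  regs: r0:5,r1:5,r2:Mul1,r3:Add1,r4:5
  c3: CDB Add1=1; issue MUL r1<-Mul2  regs: r0:5,r1:Mul2,r2:Mul1,r3:1,r4:5
  c4: issue ADD r4<-Add1  regs: r0:5,r1:Mul2,r2:Mul1,r3:1,r4:Add1
  c5: issue SUB r4<-Add2  regs: r0:5,r1:Mul2,r2:Mul1,r3:1,r4:Add2
  c6: stall  regs: r0:5,r1:Mul2,r2:Mul1,r3:1,r4:Add2
  c7: CDB Mul1=5; issue MUL r3<-Mul1  regs: r0:5,r1:Mul2,r2:5,r3:Mul1,r4:Add2
  c8: CDB Mul2=25; stall  regs: r0:5,r1:25,r2:5,r3:Mul1,r4:Add2
  c9: CDB Add1=10; issue ADD r4<-Add1  regs: r0:5,r1:25,r2:5,r3:Mul1,r4:Add1
  c10: CDB Add2=0; issue MUL r0<-Mul2  regs: r0:Mul2,r1:25,r2:5,r3:Mul1,r4:Add1
  c11: issue ADD r2<-Add2  regs: r0:Mul2,r1:25,r2:Add2,r3:Mul1,r4:Add1
  c12: stall  regs: r0:Mul2,r1:25,r2:Add2,r3:Mul1,r4:Add1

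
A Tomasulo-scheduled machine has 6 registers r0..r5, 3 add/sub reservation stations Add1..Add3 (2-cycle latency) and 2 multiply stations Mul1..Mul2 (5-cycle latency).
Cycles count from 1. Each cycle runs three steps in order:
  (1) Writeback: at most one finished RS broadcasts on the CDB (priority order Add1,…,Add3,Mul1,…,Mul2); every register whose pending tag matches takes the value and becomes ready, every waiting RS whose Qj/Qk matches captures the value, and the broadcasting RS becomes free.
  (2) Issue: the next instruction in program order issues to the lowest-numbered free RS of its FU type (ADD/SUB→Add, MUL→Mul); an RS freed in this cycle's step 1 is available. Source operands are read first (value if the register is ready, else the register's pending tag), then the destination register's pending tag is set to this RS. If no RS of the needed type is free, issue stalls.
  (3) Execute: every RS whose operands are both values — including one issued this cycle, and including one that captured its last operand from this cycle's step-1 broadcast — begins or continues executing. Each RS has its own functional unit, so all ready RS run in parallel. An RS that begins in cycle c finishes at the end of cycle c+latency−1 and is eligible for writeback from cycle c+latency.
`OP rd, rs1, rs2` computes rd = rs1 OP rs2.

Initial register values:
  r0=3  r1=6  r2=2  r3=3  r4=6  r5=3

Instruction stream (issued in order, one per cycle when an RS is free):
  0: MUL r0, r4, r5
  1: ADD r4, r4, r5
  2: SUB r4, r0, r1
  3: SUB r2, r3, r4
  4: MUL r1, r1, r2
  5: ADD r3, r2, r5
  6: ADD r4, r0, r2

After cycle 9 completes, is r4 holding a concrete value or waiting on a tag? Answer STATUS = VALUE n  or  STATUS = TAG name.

cycle 1: issue MUL r0<-Mul1 // r0:Mul1,r1:6,r2:2,r3:3,r4:6,r5:3
cycle 2: issue ADD r4<-Add1 // r0:Mul1,r1:6,r2:2,r3:3,r4:Add1,r5:3
cycle 3: issue SUB r4<-Add2 // r0:Mul1,r1:6,r2:2,r3:3,r4:Add2,r5:3
cycle 4: CDB Add1=9; issue SUB r2<-Add1 // r0:Mul1,r1:6,r2:Add1,r3:3,r4:Add2,r5:3
cycle 5: issue MUL r1<-Mul2 // r0:Mul1,r1:Mul2,r2:Add1,r3:3,r4:Add2,r5:3
cycle 6: CDB Mul1=18; issue ADD r3<-Add3 // r0:18,r1:Mul2,r2:Add1,r3:Add3,r4:Add2,r5:3
cycle 7: stall // r0:18,r1:Mul2,r2:Add1,r3:Add3,r4:Add2,r5:3
cycle 8: CDB Add2=12; issue ADD r4<-Add2 // r0:18,r1:Mul2,r2:Add1,r3:Add3,r4:Add2,r5:3
cycle 9: - // r0:18,r1:Mul2,r2:Add1,r3:Add3,r4:Add2,r5:3

STATUS = TAG Add2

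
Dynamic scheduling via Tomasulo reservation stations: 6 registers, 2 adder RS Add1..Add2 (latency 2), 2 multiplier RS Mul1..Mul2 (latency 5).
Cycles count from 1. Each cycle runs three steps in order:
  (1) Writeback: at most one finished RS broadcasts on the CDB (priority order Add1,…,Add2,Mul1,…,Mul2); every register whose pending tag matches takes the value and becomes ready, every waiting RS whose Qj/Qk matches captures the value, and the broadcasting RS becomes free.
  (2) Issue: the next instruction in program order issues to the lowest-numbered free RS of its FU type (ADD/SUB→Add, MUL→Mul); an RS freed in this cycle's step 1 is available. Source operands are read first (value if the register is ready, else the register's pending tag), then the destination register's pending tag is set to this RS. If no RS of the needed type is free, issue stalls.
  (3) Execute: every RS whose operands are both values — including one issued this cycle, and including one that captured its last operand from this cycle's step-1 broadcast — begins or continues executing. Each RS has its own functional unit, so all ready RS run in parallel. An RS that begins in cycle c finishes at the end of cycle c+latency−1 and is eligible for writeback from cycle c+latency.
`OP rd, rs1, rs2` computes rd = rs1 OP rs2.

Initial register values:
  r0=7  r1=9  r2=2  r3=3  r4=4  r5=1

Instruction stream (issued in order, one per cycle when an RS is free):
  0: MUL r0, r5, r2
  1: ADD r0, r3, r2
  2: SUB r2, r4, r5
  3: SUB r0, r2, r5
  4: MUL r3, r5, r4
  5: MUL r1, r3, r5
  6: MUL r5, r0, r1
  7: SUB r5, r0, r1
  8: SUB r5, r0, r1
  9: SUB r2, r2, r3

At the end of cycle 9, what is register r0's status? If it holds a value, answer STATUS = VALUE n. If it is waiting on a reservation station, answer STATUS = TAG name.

STATUS = VALUE 2

cycle 1: issue MUL r0<-Mul1 // r0:Mul1,r1:9,r2:2,r3:3,r4:4,r5:1
cycle 2: issue ADD r0<-Add1 // r0:Add1,r1:9,r2:2,r3:3,r4:4,r5:1
cycle 3: issue SUB r2<-Add2 // r0:Add1,r1:9,r2:Add2,r3:3,r4:4,r5:1
cycle 4: CDB Add1=5; issue SUB r0<-Add1 // r0:Add1,r1:9,r2:Add2,r3:3,r4:4,r5:1
cycle 5: CDB Add2=3; issue MUL r3<-Mul2 // r0:Add1,r1:9,r2:3,r3:Mul2,r4:4,r5:1
cycle 6: CDB Mul1=2; issue MUL r1<-Mul1 // r0:Add1,r1:Mul1,r2:3,r3:Mul2,r4:4,r5:1
cycle 7: CDB Add1=2; stall // r0:2,r1:Mul1,r2:3,r3:Mul2,r4:4,r5:1
cycle 8: stall // r0:2,r1:Mul1,r2:3,r3:Mul2,r4:4,r5:1
cycle 9: stall // r0:2,r1:Mul1,r2:3,r3:Mul2,r4:4,r5:1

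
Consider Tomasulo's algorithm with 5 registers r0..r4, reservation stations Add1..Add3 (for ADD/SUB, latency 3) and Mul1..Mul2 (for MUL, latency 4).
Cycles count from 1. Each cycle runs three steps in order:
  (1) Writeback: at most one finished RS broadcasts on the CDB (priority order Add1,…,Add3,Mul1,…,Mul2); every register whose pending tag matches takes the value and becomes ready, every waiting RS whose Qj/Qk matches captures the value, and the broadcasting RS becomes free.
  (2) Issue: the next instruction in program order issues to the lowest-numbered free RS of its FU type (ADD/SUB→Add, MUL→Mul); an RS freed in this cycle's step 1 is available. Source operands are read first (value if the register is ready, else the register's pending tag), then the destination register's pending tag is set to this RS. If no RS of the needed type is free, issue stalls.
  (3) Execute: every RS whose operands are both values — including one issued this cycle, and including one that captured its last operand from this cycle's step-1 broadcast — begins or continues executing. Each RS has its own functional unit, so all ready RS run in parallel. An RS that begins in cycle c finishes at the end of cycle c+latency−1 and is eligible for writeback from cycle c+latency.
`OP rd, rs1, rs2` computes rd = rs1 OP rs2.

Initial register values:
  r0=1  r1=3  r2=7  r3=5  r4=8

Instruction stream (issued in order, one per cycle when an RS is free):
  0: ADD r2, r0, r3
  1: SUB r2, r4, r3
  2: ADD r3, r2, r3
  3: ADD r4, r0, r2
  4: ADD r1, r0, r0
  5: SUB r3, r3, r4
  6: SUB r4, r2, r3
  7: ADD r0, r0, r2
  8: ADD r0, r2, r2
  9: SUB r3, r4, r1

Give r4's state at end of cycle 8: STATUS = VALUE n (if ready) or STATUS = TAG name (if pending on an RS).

STATUS = VALUE 4

cycle 1: issue ADD r2<-Add1 // r0:1,r1:3,r2:Add1,r3:5,r4:8
cycle 2: issue SUB r2<-Add2 // r0:1,r1:3,r2:Add2,r3:5,r4:8
cycle 3: issue ADD r3<-Add3 // r0:1,r1:3,r2:Add2,r3:Add3,r4:8
cycle 4: CDB Add1=6; issue ADD r4<-Add1 // r0:1,r1:3,r2:Add2,r3:Add3,r4:Add1
cycle 5: CDB Add2=3; issue ADD r1<-Add2 // r0:1,r1:Add2,r2:3,r3:Add3,r4:Add1
cycle 6: stall // r0:1,r1:Add2,r2:3,r3:Add3,r4:Add1
cycle 7: stall // r0:1,r1:Add2,r2:3,r3:Add3,r4:Add1
cycle 8: CDB Add1=4; issue SUB r3<-Add1 // r0:1,r1:Add2,r2:3,r3:Add1,r4:4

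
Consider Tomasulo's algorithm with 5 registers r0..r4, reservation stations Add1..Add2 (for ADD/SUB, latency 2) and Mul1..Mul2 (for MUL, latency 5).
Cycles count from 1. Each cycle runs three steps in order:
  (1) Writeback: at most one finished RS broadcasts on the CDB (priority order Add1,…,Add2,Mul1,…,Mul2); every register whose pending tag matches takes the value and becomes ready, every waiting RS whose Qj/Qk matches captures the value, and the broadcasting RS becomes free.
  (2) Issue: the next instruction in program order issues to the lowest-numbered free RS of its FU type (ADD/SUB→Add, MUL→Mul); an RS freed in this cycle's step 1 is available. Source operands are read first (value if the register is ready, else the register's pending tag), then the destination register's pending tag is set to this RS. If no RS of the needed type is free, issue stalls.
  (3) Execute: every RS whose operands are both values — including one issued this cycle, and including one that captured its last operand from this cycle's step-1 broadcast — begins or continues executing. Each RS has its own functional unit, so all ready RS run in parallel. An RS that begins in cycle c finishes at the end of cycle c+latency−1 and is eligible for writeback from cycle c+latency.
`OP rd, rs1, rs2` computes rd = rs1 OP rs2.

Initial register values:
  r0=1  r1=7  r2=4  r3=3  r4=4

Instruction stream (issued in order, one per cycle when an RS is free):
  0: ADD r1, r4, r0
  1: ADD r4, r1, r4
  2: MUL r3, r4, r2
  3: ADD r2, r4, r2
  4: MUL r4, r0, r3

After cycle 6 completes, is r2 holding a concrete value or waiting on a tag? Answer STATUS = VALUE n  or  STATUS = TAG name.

STATUS = TAG Add1

cycle 1: issue ADD r1<-Add1 // r0:1,r1:Add1,r2:4,r3:3,r4:4
cycle 2: issue ADD r4<-Add2 // r0:1,r1:Add1,r2:4,r3:3,r4:Add2
cycle 3: CDB Add1=5; issue MUL r3<-Mul1 // r0:1,r1:5,r2:4,r3:Mul1,r4:Add2
cycle 4: issue ADD r2<-Add1 // r0:1,r1:5,r2:Add1,r3:Mul1,r4:Add2
cycle 5: CDB Add2=9; issue MUL r4<-Mul2 // r0:1,r1:5,r2:Add1,r3:Mul1,r4:Mul2
cycle 6: - // r0:1,r1:5,r2:Add1,r3:Mul1,r4:Mul2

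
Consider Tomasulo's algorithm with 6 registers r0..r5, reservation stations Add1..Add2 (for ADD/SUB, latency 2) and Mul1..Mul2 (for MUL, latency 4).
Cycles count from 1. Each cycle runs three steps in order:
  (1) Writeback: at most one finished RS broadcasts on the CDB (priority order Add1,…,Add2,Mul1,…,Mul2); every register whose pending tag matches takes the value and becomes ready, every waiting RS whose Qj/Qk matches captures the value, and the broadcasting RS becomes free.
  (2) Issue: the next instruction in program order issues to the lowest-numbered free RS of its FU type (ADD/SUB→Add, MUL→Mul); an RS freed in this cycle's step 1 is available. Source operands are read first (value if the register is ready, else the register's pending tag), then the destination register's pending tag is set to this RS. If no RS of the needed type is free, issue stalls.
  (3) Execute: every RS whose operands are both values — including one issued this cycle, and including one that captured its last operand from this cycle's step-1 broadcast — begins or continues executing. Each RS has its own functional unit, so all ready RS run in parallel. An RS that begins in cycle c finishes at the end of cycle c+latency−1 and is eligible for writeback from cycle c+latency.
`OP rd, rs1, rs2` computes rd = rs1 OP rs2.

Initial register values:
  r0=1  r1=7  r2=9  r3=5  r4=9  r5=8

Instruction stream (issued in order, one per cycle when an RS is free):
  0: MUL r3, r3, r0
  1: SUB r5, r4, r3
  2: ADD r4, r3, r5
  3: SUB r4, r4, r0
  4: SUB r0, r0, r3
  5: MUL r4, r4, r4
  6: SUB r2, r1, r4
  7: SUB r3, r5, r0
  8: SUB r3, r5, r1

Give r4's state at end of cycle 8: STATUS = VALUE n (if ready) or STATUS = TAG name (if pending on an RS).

  c1: issue MUL r3<-Mul1  regs: r0:1,r1:7,r2:9,r3:Mul1,r4:9,r5:8
  c2: issue SUB r5<-Add1  regs: r0:1,r1:7,r2:9,r3:Mul1,r4:9,r5:Add1
  c3: issue ADD r4<-Add2  regs: r0:1,r1:7,r2:9,r3:Mul1,r4:Add2,r5:Add1
  c4: stall  regs: r0:1,r1:7,r2:9,r3:Mul1,r4:Add2,r5:Add1
  c5: CDB Mul1=5; stall  regs: r0:1,r1:7,r2:9,r3:5,r4:Add2,r5:Add1
  c6: stall  regs: r0:1,r1:7,r2:9,r3:5,r4:Add2,r5:Add1
  c7: CDB Add1=4; issue SUB r4<-Add1  regs: r0:1,r1:7,r2:9,r3:5,r4:Add1,r5:4
  c8: stall  regs: r0:1,r1:7,r2:9,r3:5,r4:Add1,r5:4

STATUS = TAG Add1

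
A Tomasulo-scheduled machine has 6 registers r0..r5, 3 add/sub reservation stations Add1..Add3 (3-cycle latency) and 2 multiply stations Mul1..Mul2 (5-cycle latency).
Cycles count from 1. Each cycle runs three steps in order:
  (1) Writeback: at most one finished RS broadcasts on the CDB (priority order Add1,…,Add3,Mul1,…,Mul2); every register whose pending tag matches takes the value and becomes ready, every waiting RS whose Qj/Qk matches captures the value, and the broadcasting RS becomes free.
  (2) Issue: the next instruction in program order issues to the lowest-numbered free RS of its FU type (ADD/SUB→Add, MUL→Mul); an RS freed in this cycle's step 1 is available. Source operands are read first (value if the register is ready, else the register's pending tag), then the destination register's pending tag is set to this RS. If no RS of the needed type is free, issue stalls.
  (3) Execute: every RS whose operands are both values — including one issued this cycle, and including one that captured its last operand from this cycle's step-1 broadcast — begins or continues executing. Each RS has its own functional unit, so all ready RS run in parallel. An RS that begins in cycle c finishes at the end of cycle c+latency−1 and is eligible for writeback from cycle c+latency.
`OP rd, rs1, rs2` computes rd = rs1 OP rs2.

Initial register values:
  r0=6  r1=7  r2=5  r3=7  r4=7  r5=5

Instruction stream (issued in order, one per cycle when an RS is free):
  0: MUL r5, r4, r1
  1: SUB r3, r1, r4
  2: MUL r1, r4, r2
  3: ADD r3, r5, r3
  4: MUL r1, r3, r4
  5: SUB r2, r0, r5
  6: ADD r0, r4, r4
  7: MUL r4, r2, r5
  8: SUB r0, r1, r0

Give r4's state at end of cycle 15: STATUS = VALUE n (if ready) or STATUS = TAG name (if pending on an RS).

c1: issue MUL r5<-Mul1 | r0:6,r1:7,r2:5,r3:7,r4:7,r5:Mul1
c2: issue SUB r3<-Add1 | r0:6,r1:7,r2:5,r3:Add1,r4:7,r5:Mul1
c3: issue MUL r1<-Mul2 | r0:6,r1:Mul2,r2:5,r3:Add1,r4:7,r5:Mul1
c4: issue ADD r3<-Add2 | r0:6,r1:Mul2,r2:5,r3:Add2,r4:7,r5:Mul1
c5: CDB Add1=0; stall | r0:6,r1:Mul2,r2:5,r3:Add2,r4:7,r5:Mul1
c6: CDB Mul1=49; issue MUL r1<-Mul1 | r0:6,r1:Mul1,r2:5,r3:Add2,r4:7,r5:49
c7: issue SUB r2<-Add1 | r0:6,r1:Mul1,r2:Add1,r3:Add2,r4:7,r5:49
c8: CDB Mul2=35; issue ADD r0<-Add3 | r0:Add3,r1:Mul1,r2:Add1,r3:Add2,r4:7,r5:49
c9: CDB Add2=49; issue MUL r4<-Mul2 | r0:Add3,r1:Mul1,r2:Add1,r3:49,r4:Mul2,r5:49
c10: CDB Add1=-43; issue SUB r0<-Add1 | r0:Add1,r1:Mul1,r2:-43,r3:49,r4:Mul2,r5:49
c11: CDB Add3=14 | r0:Add1,r1:Mul1,r2:-43,r3:49,r4:Mul2,r5:49
c12: - | r0:Add1,r1:Mul1,r2:-43,r3:49,r4:Mul2,r5:49
c13: - | r0:Add1,r1:Mul1,r2:-43,r3:49,r4:Mul2,r5:49
c14: CDB Mul1=343 | r0:Add1,r1:343,r2:-43,r3:49,r4:Mul2,r5:49
c15: CDB Mul2=-2107 | r0:Add1,r1:343,r2:-43,r3:49,r4:-2107,r5:49

STATUS = VALUE -2107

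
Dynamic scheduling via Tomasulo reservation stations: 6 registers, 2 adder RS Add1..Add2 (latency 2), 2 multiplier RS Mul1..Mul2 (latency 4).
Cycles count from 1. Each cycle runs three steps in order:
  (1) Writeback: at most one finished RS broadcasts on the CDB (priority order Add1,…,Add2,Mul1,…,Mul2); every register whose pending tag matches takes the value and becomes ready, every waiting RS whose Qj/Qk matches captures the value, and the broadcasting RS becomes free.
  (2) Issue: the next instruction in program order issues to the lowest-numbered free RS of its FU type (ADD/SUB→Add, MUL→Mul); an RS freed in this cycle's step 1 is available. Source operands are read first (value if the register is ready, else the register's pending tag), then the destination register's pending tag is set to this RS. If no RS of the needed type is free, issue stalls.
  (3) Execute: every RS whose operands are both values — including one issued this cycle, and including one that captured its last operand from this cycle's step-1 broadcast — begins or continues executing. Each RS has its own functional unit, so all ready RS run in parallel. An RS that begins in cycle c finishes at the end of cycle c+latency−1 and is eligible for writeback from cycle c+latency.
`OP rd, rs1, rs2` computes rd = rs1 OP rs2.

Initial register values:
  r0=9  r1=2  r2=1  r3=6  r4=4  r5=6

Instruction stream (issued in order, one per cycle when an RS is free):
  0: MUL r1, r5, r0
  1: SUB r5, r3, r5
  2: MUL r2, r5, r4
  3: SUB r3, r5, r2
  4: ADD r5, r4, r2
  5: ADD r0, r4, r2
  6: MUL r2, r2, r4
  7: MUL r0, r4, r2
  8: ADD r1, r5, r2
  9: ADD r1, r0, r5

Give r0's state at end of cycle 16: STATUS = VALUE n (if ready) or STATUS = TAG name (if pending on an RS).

  c1: issue MUL r1<-Mul1  regs: r0:9,r1:Mul1,r2:1,r3:6,r4:4,r5:6
  c2: issue SUB r5<-Add1  regs: r0:9,r1:Mul1,r2:1,r3:6,r4:4,r5:Add1
  c3: issue MUL r2<-Mul2  regs: r0:9,r1:Mul1,r2:Mul2,r3:6,r4:4,r5:Add1
  c4: CDB Add1=0; issue SUB r3<-Add1  regs: r0:9,r1:Mul1,r2:Mul2,r3:Add1,r4:4,r5:0
  c5: CDB Mul1=54; issue ADD r5<-Add2  regs: r0:9,r1:54,r2:Mul2,r3:Add1,r4:4,r5:Add2
  c6: stall  regs: r0:9,r1:54,r2:Mul2,r3:Add1,r4:4,r5:Add2
  c7: stall  regs: r0:9,r1:54,r2:Mul2,r3:Add1,r4:4,r5:Add2
  c8: CDB Mul2=0; stall  regs: r0:9,r1:54,r2:0,r3:Add1,r4:4,r5:Add2
  c9: stall  regs: r0:9,r1:54,r2:0,r3:Add1,r4:4,r5:Add2
  c10: CDB Add1=0; issue ADD r0<-Add1  regs: r0:Add1,r1:54,r2:0,r3:0,r4:4,r5:Add2
  c11: CDB Add2=4; issue MUL r2<-Mul1  regs: r0:Add1,r1:54,r2:Mul1,r3:0,r4:4,r5:4
  c12: CDB Add1=4; issue MUL r0<-Mul2  regs: r0:Mul2,r1:54,r2:Mul1,r3:0,r4:4,r5:4
  c13: issue ADD r1<-Add1  regs: r0:Mul2,r1:Add1,r2:Mul1,r3:0,r4:4,r5:4
  c14: issue ADD r1<-Add2  regs: r0:Mul2,r1:Add2,r2:Mul1,r3:0,r4:4,r5:4
  c15: CDB Mul1=0  regs: r0:Mul2,r1:Add2,r2:0,r3:0,r4:4,r5:4
  c16: -  regs: r0:Mul2,r1:Add2,r2:0,r3:0,r4:4,r5:4

STATUS = TAG Mul2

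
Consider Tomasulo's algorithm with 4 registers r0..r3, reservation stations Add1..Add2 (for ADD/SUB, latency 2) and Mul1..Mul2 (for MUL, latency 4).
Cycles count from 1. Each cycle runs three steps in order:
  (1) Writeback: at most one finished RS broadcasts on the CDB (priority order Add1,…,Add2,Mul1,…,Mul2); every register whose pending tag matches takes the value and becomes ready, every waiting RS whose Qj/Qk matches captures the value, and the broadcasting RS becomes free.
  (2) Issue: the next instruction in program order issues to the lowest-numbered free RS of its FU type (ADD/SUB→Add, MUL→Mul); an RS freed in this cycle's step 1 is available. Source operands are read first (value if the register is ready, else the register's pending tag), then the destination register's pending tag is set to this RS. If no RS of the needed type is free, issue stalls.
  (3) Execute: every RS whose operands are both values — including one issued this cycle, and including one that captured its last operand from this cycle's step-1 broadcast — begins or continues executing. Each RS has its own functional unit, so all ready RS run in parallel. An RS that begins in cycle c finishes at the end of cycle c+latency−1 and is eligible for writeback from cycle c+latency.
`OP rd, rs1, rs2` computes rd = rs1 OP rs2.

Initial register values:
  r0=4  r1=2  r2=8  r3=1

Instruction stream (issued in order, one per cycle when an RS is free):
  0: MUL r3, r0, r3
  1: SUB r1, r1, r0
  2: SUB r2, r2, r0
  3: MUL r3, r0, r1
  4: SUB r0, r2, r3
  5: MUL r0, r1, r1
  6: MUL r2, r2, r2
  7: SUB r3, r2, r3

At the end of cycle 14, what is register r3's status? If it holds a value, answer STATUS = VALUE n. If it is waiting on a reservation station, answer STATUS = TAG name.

c1: issue MUL r3<-Mul1 | r0:4,r1:2,r2:8,r3:Mul1
c2: issue SUB r1<-Add1 | r0:4,r1:Add1,r2:8,r3:Mul1
c3: issue SUB r2<-Add2 | r0:4,r1:Add1,r2:Add2,r3:Mul1
c4: CDB Add1=-2; issue MUL r3<-Mul2 | r0:4,r1:-2,r2:Add2,r3:Mul2
c5: CDB Add2=4; issue SUB r0<-Add1 | r0:Add1,r1:-2,r2:4,r3:Mul2
c6: CDB Mul1=4; issue MUL r0<-Mul1 | r0:Mul1,r1:-2,r2:4,r3:Mul2
c7: stall | r0:Mul1,r1:-2,r2:4,r3:Mul2
c8: CDB Mul2=-8; issue MUL r2<-Mul2 | r0:Mul1,r1:-2,r2:Mul2,r3:-8
c9: issue SUB r3<-Add2 | r0:Mul1,r1:-2,r2:Mul2,r3:Add2
c10: CDB Add1=12 | r0:Mul1,r1:-2,r2:Mul2,r3:Add2
c11: CDB Mul1=4 | r0:4,r1:-2,r2:Mul2,r3:Add2
c12: CDB Mul2=16 | r0:4,r1:-2,r2:16,r3:Add2
c13: - | r0:4,r1:-2,r2:16,r3:Add2
c14: CDB Add2=24 | r0:4,r1:-2,r2:16,r3:24

STATUS = VALUE 24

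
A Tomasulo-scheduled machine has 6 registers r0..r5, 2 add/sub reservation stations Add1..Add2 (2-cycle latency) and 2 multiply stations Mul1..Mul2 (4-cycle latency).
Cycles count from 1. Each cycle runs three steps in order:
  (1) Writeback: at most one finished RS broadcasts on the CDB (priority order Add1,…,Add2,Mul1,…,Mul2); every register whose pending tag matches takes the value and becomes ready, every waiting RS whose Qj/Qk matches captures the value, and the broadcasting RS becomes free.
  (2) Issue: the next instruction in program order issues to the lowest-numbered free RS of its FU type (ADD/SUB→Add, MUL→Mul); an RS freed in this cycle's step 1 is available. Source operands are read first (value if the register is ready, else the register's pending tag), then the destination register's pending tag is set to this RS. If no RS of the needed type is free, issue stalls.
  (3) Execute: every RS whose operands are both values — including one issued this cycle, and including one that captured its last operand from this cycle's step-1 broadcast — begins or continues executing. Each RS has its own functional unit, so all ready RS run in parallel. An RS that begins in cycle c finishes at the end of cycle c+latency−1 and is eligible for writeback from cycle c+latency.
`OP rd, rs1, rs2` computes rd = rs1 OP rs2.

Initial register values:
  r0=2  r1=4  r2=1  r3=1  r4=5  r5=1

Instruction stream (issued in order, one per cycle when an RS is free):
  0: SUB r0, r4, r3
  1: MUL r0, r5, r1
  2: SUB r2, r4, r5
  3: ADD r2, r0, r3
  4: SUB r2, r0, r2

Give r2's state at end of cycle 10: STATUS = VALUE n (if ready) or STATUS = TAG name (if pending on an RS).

cycle 1: issue SUB r0<-Add1 // r0:Add1,r1:4,r2:1,r3:1,r4:5,r5:1
cycle 2: issue MUL r0<-Mul1 // r0:Mul1,r1:4,r2:1,r3:1,r4:5,r5:1
cycle 3: CDB Add1=4; issue SUB r2<-Add1 // r0:Mul1,r1:4,r2:Add1,r3:1,r4:5,r5:1
cycle 4: issue ADD r2<-Add2 // r0:Mul1,r1:4,r2:Add2,r3:1,r4:5,r5:1
cycle 5: CDB Add1=4; issue SUB r2<-Add1 // r0:Mul1,r1:4,r2:Add1,r3:1,r4:5,r5:1
cycle 6: CDB Mul1=4 // r0:4,r1:4,r2:Add1,r3:1,r4:5,r5:1
cycle 7: - // r0:4,r1:4,r2:Add1,r3:1,r4:5,r5:1
cycle 8: CDB Add2=5 // r0:4,r1:4,r2:Add1,r3:1,r4:5,r5:1
cycle 9: - // r0:4,r1:4,r2:Add1,r3:1,r4:5,r5:1
cycle 10: CDB Add1=-1 // r0:4,r1:4,r2:-1,r3:1,r4:5,r5:1

STATUS = VALUE -1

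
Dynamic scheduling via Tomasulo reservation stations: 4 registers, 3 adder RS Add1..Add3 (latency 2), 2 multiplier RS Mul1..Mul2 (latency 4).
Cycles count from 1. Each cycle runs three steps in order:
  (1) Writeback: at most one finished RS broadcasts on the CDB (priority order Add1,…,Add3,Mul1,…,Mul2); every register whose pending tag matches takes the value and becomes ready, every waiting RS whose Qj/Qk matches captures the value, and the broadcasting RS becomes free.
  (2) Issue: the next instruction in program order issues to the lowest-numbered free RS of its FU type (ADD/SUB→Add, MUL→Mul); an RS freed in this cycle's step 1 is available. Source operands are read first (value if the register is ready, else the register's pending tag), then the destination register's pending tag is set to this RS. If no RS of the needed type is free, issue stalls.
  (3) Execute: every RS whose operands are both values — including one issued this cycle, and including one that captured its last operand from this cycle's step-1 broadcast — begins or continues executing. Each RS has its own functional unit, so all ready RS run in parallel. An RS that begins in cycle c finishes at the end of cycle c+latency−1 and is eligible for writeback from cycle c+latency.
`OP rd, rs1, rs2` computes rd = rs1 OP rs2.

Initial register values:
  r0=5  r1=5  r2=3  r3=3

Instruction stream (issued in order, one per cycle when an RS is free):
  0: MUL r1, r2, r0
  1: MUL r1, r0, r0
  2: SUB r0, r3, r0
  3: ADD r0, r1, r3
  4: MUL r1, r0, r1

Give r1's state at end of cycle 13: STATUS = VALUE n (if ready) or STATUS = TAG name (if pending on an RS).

STATUS = VALUE 700

c1: issue MUL r1<-Mul1 | r0:5,r1:Mul1,r2:3,r3:3
c2: issue MUL r1<-Mul2 | r0:5,r1:Mul2,r2:3,r3:3
c3: issue SUB r0<-Add1 | r0:Add1,r1:Mul2,r2:3,r3:3
c4: issue ADD r0<-Add2 | r0:Add2,r1:Mul2,r2:3,r3:3
c5: CDB Add1=-2; stall | r0:Add2,r1:Mul2,r2:3,r3:3
c6: CDB Mul1=15; issue MUL r1<-Mul1 | r0:Add2,r1:Mul1,r2:3,r3:3
c7: CDB Mul2=25 | r0:Add2,r1:Mul1,r2:3,r3:3
c8: - | r0:Add2,r1:Mul1,r2:3,r3:3
c9: CDB Add2=28 | r0:28,r1:Mul1,r2:3,r3:3
c10: - | r0:28,r1:Mul1,r2:3,r3:3
c11: - | r0:28,r1:Mul1,r2:3,r3:3
c12: - | r0:28,r1:Mul1,r2:3,r3:3
c13: CDB Mul1=700 | r0:28,r1:700,r2:3,r3:3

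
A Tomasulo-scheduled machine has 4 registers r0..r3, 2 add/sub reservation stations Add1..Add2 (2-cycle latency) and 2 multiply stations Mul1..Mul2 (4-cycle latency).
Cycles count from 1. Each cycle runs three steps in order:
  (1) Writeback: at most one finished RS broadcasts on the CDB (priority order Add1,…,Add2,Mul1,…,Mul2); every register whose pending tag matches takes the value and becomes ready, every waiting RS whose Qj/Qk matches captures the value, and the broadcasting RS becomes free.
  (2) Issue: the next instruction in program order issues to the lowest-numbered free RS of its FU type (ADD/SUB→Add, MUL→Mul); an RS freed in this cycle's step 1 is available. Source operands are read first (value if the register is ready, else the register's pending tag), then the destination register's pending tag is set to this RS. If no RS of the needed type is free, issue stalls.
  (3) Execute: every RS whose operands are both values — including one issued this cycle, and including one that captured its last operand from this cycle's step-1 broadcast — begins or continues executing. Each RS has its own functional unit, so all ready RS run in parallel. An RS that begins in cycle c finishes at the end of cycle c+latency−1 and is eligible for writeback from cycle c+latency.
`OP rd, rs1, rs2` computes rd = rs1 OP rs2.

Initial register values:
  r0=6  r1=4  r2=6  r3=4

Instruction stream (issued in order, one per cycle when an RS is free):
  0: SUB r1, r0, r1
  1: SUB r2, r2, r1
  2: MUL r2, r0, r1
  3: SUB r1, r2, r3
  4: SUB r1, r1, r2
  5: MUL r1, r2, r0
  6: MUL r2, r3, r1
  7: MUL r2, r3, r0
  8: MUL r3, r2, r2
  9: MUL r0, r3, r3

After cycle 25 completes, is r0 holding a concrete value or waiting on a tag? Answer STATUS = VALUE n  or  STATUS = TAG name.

c1: issue SUB r1<-Add1 | r0:6,r1:Add1,r2:6,r3:4
c2: issue SUB r2<-Add2 | r0:6,r1:Add1,r2:Add2,r3:4
c3: CDB Add1=2; issue MUL r2<-Mul1 | r0:6,r1:2,r2:Mul1,r3:4
c4: issue SUB r1<-Add1 | r0:6,r1:Add1,r2:Mul1,r3:4
c5: CDB Add2=4; issue SUB r1<-Add2 | r0:6,r1:Add2,r2:Mul1,r3:4
c6: issue MUL r1<-Mul2 | r0:6,r1:Mul2,r2:Mul1,r3:4
c7: CDB Mul1=12; issue MUL r2<-Mul1 | r0:6,r1:Mul2,r2:Mul1,r3:4
c8: stall | r0:6,r1:Mul2,r2:Mul1,r3:4
c9: CDB Add1=8; stall | r0:6,r1:Mul2,r2:Mul1,r3:4
c10: stall | r0:6,r1:Mul2,r2:Mul1,r3:4
c11: CDB Add2=-4; stall | r0:6,r1:Mul2,r2:Mul1,r3:4
c12: CDB Mul2=72; issue MUL r2<-Mul2 | r0:6,r1:72,r2:Mul2,r3:4
c13: stall | r0:6,r1:72,r2:Mul2,r3:4
c14: stall | r0:6,r1:72,r2:Mul2,r3:4
c15: stall | r0:6,r1:72,r2:Mul2,r3:4
c16: CDB Mul1=288; issue MUL r3<-Mul1 | r0:6,r1:72,r2:Mul2,r3:Mul1
c17: CDB Mul2=24; issue MUL r0<-Mul2 | r0:Mul2,r1:72,r2:24,r3:Mul1
c18: - | r0:Mul2,r1:72,r2:24,r3:Mul1
c19: - | r0:Mul2,r1:72,r2:24,r3:Mul1
c20: - | r0:Mul2,r1:72,r2:24,r3:Mul1
c21: CDB Mul1=576 | r0:Mul2,r1:72,r2:24,r3:576
c22: - | r0:Mul2,r1:72,r2:24,r3:576
c23: - | r0:Mul2,r1:72,r2:24,r3:576
c24: - | r0:Mul2,r1:72,r2:24,r3:576
c25: CDB Mul2=331776 | r0:331776,r1:72,r2:24,r3:576

STATUS = VALUE 331776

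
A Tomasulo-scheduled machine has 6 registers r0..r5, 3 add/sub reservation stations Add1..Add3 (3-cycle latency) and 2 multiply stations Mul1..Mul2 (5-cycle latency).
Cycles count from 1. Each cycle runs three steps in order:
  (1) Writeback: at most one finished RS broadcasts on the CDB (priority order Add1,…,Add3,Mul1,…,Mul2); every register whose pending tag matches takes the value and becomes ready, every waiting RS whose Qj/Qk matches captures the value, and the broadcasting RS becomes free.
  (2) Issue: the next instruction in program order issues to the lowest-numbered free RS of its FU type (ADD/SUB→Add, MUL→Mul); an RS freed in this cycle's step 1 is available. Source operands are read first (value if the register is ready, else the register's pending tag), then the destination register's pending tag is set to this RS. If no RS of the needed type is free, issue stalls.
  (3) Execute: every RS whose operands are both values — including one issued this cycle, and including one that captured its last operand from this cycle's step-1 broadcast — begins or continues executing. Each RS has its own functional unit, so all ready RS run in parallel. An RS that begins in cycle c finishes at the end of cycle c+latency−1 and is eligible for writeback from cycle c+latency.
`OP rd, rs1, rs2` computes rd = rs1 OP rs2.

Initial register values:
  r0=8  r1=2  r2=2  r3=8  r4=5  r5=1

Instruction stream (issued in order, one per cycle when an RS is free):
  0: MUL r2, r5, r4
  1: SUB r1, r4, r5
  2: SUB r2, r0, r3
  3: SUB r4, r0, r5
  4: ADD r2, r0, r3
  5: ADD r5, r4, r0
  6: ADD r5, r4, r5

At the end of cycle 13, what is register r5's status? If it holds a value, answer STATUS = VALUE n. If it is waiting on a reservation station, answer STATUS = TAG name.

STATUS = VALUE 22

c1: issue MUL r2<-Mul1 | r0:8,r1:2,r2:Mul1,r3:8,r4:5,r5:1
c2: issue SUB r1<-Add1 | r0:8,r1:Add1,r2:Mul1,r3:8,r4:5,r5:1
c3: issue SUB r2<-Add2 | r0:8,r1:Add1,r2:Add2,r3:8,r4:5,r5:1
c4: issue SUB r4<-Add3 | r0:8,r1:Add1,r2:Add2,r3:8,r4:Add3,r5:1
c5: CDB Add1=4; issue ADD r2<-Add1 | r0:8,r1:4,r2:Add1,r3:8,r4:Add3,r5:1
c6: CDB Add2=0; issue ADD r5<-Add2 | r0:8,r1:4,r2:Add1,r3:8,r4:Add3,r5:Add2
c7: CDB Add3=7; issue ADD r5<-Add3 | r0:8,r1:4,r2:Add1,r3:8,r4:7,r5:Add3
c8: CDB Add1=16 | r0:8,r1:4,r2:16,r3:8,r4:7,r5:Add3
c9: CDB Mul1=5 | r0:8,r1:4,r2:16,r3:8,r4:7,r5:Add3
c10: CDB Add2=15 | r0:8,r1:4,r2:16,r3:8,r4:7,r5:Add3
c11: - | r0:8,r1:4,r2:16,r3:8,r4:7,r5:Add3
c12: - | r0:8,r1:4,r2:16,r3:8,r4:7,r5:Add3
c13: CDB Add3=22 | r0:8,r1:4,r2:16,r3:8,r4:7,r5:22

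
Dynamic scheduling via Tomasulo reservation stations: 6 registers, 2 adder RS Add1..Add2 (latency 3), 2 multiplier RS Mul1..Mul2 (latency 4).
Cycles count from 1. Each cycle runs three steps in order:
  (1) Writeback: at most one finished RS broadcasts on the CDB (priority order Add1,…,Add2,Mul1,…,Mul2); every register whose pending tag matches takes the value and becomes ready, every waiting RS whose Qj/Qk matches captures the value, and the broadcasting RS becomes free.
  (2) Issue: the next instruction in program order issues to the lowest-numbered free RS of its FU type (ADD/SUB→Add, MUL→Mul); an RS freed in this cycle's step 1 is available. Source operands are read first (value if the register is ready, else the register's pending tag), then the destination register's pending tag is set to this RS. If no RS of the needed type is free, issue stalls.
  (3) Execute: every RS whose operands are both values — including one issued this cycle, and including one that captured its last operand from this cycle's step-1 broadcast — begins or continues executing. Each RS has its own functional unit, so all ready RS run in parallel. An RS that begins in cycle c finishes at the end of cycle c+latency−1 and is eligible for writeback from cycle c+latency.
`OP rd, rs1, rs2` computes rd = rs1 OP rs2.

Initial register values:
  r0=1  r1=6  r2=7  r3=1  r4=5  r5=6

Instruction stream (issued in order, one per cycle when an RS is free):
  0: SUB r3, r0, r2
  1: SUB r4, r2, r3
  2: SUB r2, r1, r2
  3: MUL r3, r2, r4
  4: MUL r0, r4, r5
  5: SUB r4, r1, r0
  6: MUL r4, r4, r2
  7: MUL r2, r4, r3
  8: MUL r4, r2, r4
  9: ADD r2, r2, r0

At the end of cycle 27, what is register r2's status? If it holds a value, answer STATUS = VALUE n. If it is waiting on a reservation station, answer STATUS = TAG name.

STATUS = VALUE -858

c1: issue SUB r3<-Add1 | r0:1,r1:6,r2:7,r3:Add1,r4:5,r5:6
c2: issue SUB r4<-Add2 | r0:1,r1:6,r2:7,r3:Add1,r4:Add2,r5:6
c3: stall | r0:1,r1:6,r2:7,r3:Add1,r4:Add2,r5:6
c4: CDB Add1=-6; issue SUB r2<-Add1 | r0:1,r1:6,r2:Add1,r3:-6,r4:Add2,r5:6
c5: issue MUL r3<-Mul1 | r0:1,r1:6,r2:Add1,r3:Mul1,r4:Add2,r5:6
c6: issue MUL r0<-Mul2 | r0:Mul2,r1:6,r2:Add1,r3:Mul1,r4:Add2,r5:6
c7: CDB Add1=-1; issue SUB r4<-Add1 | r0:Mul2,r1:6,r2:-1,r3:Mul1,r4:Add1,r5:6
c8: CDB Add2=13; stall | r0:Mul2,r1:6,r2:-1,r3:Mul1,r4:Add1,r5:6
c9: stall | r0:Mul2,r1:6,r2:-1,r3:Mul1,r4:Add1,r5:6
c10: stall | r0:Mul2,r1:6,r2:-1,r3:Mul1,r4:Add1,r5:6
c11: stall | r0:Mul2,r1:6,r2:-1,r3:Mul1,r4:Add1,r5:6
c12: CDB Mul1=-13; issue MUL r4<-Mul1 | r0:Mul2,r1:6,r2:-1,r3:-13,r4:Mul1,r5:6
c13: CDB Mul2=78; issue MUL r2<-Mul2 | r0:78,r1:6,r2:Mul2,r3:-13,r4:Mul1,r5:6
c14: stall | r0:78,r1:6,r2:Mul2,r3:-13,r4:Mul1,r5:6
c15: stall | r0:78,r1:6,r2:Mul2,r3:-13,r4:Mul1,r5:6
c16: CDB Add1=-72; stall | r0:78,r1:6,r2:Mul2,r3:-13,r4:Mul1,r5:6
c17: stall | r0:78,r1:6,r2:Mul2,r3:-13,r4:Mul1,r5:6
c18: stall | r0:78,r1:6,r2:Mul2,r3:-13,r4:Mul1,r5:6
c19: stall | r0:78,r1:6,r2:Mul2,r3:-13,r4:Mul1,r5:6
c20: CDB Mul1=72; issue MUL r4<-Mul1 | r0:78,r1:6,r2:Mul2,r3:-13,r4:Mul1,r5:6
c21: issue ADD r2<-Add1 | r0:78,r1:6,r2:Add1,r3:-13,r4:Mul1,r5:6
c22: - | r0:78,r1:6,r2:Add1,r3:-13,r4:Mul1,r5:6
c23: - | r0:78,r1:6,r2:Add1,r3:-13,r4:Mul1,r5:6
c24: CDB Mul2=-936 | r0:78,r1:6,r2:Add1,r3:-13,r4:Mul1,r5:6
c25: - | r0:78,r1:6,r2:Add1,r3:-13,r4:Mul1,r5:6
c26: - | r0:78,r1:6,r2:Add1,r3:-13,r4:Mul1,r5:6
c27: CDB Add1=-858 | r0:78,r1:6,r2:-858,r3:-13,r4:Mul1,r5:6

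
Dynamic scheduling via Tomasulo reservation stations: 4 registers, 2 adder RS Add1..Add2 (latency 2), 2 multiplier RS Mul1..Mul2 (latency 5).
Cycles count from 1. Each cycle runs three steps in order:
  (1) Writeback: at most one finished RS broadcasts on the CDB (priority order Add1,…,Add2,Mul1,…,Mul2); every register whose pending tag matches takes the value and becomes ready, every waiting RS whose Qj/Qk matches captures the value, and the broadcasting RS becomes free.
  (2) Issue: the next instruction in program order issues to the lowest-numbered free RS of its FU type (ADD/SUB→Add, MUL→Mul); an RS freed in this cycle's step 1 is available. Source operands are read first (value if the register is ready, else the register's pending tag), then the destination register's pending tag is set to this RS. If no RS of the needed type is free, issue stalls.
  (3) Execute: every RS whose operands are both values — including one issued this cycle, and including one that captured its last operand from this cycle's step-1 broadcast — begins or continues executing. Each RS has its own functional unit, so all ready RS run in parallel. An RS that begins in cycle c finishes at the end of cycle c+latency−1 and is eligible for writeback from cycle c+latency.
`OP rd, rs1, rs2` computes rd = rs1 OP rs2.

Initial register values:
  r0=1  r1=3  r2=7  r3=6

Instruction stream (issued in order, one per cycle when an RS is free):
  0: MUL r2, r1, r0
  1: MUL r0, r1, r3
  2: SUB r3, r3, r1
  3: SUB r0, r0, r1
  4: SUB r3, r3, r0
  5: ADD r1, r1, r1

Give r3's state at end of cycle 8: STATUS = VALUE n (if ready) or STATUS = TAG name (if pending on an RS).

cycle 1: issue MUL r2<-Mul1 // r0:1,r1:3,r2:Mul1,r3:6
cycle 2: issue MUL r0<-Mul2 // r0:Mul2,r1:3,r2:Mul1,r3:6
cycle 3: issue SUB r3<-Add1 // r0:Mul2,r1:3,r2:Mul1,r3:Add1
cycle 4: issue SUB r0<-Add2 // r0:Add2,r1:3,r2:Mul1,r3:Add1
cycle 5: CDB Add1=3; issue SUB r3<-Add1 // r0:Add2,r1:3,r2:Mul1,r3:Add1
cycle 6: CDB Mul1=3; stall // r0:Add2,r1:3,r2:3,r3:Add1
cycle 7: CDB Mul2=18; stall // r0:Add2,r1:3,r2:3,r3:Add1
cycle 8: stall // r0:Add2,r1:3,r2:3,r3:Add1

STATUS = TAG Add1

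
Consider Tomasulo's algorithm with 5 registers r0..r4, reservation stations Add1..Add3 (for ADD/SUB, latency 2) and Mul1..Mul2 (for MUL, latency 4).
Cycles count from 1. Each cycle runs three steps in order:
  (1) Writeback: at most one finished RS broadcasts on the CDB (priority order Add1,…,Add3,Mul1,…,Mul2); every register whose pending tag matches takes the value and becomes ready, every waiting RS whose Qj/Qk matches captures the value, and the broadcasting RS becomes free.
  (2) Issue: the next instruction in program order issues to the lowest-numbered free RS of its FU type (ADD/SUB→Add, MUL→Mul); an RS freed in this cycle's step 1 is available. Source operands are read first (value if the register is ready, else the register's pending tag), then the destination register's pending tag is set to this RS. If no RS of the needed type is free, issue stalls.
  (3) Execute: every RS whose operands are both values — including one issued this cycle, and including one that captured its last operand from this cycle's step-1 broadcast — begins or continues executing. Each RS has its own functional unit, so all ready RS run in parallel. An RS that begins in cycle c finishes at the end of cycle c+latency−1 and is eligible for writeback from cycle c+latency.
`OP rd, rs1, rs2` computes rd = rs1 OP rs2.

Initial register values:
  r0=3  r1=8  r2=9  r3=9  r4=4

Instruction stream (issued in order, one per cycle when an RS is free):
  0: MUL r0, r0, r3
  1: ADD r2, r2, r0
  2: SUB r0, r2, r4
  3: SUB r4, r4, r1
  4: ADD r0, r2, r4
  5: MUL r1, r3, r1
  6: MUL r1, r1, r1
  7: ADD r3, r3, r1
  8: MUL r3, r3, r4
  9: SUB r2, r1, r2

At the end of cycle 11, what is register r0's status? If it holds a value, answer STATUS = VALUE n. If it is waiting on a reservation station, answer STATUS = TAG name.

STATUS = VALUE 32

cycle 1: issue MUL r0<-Mul1 // r0:Mul1,r1:8,r2:9,r3:9,r4:4
cycle 2: issue ADD r2<-Add1 // r0:Mul1,r1:8,r2:Add1,r3:9,r4:4
cycle 3: issue SUB r0<-Add2 // r0:Add2,r1:8,r2:Add1,r3:9,r4:4
cycle 4: issue SUB r4<-Add3 // r0:Add2,r1:8,r2:Add1,r3:9,r4:Add3
cycle 5: CDB Mul1=27; stall // r0:Add2,r1:8,r2:Add1,r3:9,r4:Add3
cycle 6: CDB Add3=-4; issue ADD r0<-Add3 // r0:Add3,r1:8,r2:Add1,r3:9,r4:-4
cycle 7: CDB Add1=36; issue MUL r1<-Mul1 // r0:Add3,r1:Mul1,r2:36,r3:9,r4:-4
cycle 8: issue MUL r1<-Mul2 // r0:Add3,r1:Mul2,r2:36,r3:9,r4:-4
cycle 9: CDB Add2=32; issue ADD r3<-Add1 // r0:Add3,r1:Mul2,r2:36,r3:Add1,r4:-4
cycle 10: CDB Add3=32; stall // r0:32,r1:Mul2,r2:36,r3:Add1,r4:-4
cycle 11: CDB Mul1=72; issue MUL r3<-Mul1 // r0:32,r1:Mul2,r2:36,r3:Mul1,r4:-4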